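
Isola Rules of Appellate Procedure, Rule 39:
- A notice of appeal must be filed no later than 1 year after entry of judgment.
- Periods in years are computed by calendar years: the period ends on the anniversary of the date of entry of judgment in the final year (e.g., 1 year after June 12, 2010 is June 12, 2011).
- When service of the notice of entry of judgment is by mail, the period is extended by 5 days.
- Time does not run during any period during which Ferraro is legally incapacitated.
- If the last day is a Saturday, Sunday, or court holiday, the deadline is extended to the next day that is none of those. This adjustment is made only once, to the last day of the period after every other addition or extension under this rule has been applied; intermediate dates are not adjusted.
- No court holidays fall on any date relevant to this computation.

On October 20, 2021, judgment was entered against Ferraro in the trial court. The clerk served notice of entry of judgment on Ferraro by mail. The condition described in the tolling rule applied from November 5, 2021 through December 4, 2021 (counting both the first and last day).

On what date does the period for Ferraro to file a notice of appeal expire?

1 year after October 20, 2021 is October 20, 2022.
Service was by mail, adding 5 days: October 20, 2022 + 5 days = October 25, 2022.
From November 5, 2021 through December 4, 2021 inclusive is 30 days; tolling adds 30 days: October 25, 2022 + 30 days = November 24, 2022.
November 24, 2022 is a Thursday and not a court holiday, so no extension applies.

November 24, 2022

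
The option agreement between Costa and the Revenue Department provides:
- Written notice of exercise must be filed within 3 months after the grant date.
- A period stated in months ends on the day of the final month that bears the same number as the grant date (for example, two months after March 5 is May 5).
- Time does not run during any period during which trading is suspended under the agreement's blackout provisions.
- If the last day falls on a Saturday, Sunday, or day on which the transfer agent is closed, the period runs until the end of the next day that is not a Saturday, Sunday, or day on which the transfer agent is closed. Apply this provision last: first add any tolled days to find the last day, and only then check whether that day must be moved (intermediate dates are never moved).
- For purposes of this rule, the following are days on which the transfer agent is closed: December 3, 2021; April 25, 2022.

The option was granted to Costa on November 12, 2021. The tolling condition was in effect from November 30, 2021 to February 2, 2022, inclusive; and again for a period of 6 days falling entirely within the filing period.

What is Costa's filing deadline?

April 26, 2022

3 months after November 12, 2021 is February 12, 2022.
From November 30, 2021 through February 2, 2022 inclusive is 65 days; tolling adds 65 days: February 12, 2022 + 65 days = April 18, 2022.
Tolling adds 6 days: April 18, 2022 + 6 days = April 24, 2022.
April 24, 2022 is Sunday; April 25, 2022 is a listed holiday. The next qualifying day is April 26, 2022.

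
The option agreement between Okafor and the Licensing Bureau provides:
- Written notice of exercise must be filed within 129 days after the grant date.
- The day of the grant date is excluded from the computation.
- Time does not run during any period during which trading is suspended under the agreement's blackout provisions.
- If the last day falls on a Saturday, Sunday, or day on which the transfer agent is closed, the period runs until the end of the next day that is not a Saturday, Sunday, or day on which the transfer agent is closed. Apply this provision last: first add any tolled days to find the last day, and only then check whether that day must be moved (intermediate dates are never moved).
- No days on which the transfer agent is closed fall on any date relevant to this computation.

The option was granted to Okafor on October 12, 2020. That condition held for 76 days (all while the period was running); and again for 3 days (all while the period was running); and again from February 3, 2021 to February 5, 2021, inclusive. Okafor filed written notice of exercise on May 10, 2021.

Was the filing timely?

129 days after October 12, 2020 is February 18, 2021.
Tolling adds 76 days: February 18, 2021 + 76 days = May 5, 2021.
Tolling adds 3 days: May 5, 2021 + 3 days = May 8, 2021.
From February 3, 2021 through February 5, 2021 inclusive is 3 days; tolling adds 3 days: May 8, 2021 + 3 days = May 11, 2021.
May 11, 2021 is a Tuesday and not a day on which the transfer agent is closed, so no extension applies.
The deadline is May 11, 2021; the filing on May 10, 2021 is on or before that date.

Yes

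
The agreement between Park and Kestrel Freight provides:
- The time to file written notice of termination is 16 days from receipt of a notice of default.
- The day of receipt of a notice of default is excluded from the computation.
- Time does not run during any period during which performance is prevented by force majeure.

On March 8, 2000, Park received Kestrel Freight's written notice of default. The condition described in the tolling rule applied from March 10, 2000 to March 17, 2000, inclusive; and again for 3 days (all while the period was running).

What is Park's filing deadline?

April 4, 2000

16 days after March 8, 2000 is March 24, 2000.
From March 10, 2000 through March 17, 2000 inclusive is 8 days; tolling adds 8 days: March 24, 2000 + 8 days = April 1, 2000.
Tolling adds 3 days: April 1, 2000 + 3 days = April 4, 2000.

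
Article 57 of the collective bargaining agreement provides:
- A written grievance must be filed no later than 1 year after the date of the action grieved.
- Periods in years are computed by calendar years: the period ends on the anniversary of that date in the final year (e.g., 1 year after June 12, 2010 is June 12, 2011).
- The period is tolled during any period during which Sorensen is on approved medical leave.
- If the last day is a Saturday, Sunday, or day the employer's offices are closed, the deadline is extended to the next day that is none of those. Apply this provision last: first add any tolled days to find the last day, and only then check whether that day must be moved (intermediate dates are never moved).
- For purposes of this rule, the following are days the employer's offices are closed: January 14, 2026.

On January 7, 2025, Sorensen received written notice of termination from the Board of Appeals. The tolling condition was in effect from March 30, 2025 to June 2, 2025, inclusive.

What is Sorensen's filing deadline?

1 year after January 7, 2025 is January 7, 2026.
From March 30, 2025 through June 2, 2025 inclusive is 65 days; tolling adds 65 days: January 7, 2026 + 65 days = March 13, 2026.
March 13, 2026 is a Friday and not a day the employer's offices are closed, so no extension applies.

March 13, 2026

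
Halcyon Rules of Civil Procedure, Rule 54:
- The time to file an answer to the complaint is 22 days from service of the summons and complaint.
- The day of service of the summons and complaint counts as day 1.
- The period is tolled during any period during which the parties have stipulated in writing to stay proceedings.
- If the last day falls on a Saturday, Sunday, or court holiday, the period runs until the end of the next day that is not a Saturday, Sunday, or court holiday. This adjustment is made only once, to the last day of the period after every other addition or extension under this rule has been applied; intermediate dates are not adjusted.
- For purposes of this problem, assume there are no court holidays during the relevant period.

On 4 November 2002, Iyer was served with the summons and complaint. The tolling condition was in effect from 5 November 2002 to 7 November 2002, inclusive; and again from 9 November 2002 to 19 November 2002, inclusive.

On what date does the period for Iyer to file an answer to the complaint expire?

Counting 4 November 2002 as day 1, day 22 is November 25, 2002.
From November 5, 2002 through November 7, 2002 inclusive is 3 days; tolling adds 3 days: November 25, 2002 + 3 days = November 28, 2002.
From November 9, 2002 through November 19, 2002 inclusive is 11 days; tolling adds 11 days: November 28, 2002 + 11 days = December 9, 2002.
December 9, 2002 is a Monday and not a court holiday, so no extension applies.

December 9, 2002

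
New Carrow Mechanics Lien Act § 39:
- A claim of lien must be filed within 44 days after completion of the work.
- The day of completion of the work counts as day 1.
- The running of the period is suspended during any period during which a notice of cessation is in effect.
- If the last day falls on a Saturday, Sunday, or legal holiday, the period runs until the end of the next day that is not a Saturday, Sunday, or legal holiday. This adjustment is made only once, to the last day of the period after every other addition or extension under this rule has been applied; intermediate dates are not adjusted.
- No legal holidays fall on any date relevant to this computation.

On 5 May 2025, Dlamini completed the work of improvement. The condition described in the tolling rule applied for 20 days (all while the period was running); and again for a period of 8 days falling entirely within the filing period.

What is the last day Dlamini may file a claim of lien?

Counting 5 May 2025 as day 1, day 44 is June 17, 2025.
Tolling adds 20 days: June 17, 2025 + 20 days = July 7, 2025.
Tolling adds 8 days: July 7, 2025 + 8 days = July 15, 2025.
July 15, 2025 is a Tuesday and not a legal holiday, so no extension applies.

July 15, 2025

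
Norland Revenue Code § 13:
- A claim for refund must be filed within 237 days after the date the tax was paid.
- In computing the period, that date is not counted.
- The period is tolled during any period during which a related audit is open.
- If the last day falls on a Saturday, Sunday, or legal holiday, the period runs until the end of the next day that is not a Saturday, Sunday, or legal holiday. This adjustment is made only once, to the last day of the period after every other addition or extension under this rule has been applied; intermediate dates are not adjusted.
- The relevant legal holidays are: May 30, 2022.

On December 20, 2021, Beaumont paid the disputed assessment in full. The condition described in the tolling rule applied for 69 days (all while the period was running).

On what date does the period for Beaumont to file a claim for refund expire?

October 24, 2022

237 days after December 20, 2021 is August 14, 2022.
Tolling adds 69 days: August 14, 2022 + 69 days = October 22, 2022.
October 22, 2022 is Saturday; October 23, 2022 is Sunday. The next qualifying day is October 24, 2022.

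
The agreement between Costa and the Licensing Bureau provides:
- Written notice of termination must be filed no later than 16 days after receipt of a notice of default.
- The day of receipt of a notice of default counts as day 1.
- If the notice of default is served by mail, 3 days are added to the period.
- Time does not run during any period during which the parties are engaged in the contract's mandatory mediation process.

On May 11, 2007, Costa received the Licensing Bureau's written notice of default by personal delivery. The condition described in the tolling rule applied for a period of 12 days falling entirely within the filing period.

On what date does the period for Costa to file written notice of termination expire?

June 7, 2007

Counting May 11, 2007 as day 1, day 16 is May 26, 2007.
Service was not by mail, so no mail extension applies.
Tolling adds 12 days: May 26, 2007 + 12 days = June 7, 2007.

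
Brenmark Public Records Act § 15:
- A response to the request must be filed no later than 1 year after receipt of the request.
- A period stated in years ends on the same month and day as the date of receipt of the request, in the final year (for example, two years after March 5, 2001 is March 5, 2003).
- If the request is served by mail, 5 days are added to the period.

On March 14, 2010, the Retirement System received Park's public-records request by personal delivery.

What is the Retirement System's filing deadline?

1 year after March 14, 2010 is March 14, 2011.
Service was not by mail, so no mail extension applies.

March 14, 2011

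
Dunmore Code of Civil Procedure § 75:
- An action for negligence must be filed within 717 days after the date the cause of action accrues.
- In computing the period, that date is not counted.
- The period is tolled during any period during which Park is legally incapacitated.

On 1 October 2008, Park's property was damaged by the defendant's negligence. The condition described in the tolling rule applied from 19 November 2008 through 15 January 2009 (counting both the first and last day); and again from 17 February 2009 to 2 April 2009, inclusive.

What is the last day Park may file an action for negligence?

December 30, 2010

717 days after 1 October 2008 is September 18, 2010.
From November 19, 2008 through January 15, 2009 inclusive is 58 days; tolling adds 58 days: September 18, 2010 + 58 days = November 15, 2010.
From February 17, 2009 through April 2, 2009 inclusive is 45 days; tolling adds 45 days: November 15, 2010 + 45 days = December 30, 2010.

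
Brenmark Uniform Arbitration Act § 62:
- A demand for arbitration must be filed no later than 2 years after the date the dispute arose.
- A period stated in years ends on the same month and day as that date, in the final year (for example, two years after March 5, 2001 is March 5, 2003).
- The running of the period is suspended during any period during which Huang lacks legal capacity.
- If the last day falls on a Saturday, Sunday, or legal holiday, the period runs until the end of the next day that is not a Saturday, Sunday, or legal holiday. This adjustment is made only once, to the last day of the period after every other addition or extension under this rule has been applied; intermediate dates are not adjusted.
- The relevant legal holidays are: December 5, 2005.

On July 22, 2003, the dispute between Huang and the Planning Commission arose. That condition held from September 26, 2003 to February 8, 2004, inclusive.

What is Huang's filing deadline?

December 6, 2005

2 years after July 22, 2003 is July 22, 2005.
From September 26, 2003 through February 8, 2004 inclusive is 136 days; tolling adds 136 days: July 22, 2005 + 136 days = December 5, 2005.
December 5, 2005 is a listed holiday. The next qualifying day is December 6, 2005.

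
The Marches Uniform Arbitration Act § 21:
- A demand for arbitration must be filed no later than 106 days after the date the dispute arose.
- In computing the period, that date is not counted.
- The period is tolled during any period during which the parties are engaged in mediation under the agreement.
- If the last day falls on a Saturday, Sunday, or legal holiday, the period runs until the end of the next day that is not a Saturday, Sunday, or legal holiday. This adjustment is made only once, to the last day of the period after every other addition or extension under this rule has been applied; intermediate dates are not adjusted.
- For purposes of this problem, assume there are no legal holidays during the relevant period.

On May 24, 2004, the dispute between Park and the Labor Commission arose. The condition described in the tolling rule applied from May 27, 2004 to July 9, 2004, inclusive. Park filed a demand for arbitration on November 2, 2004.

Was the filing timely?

106 days after May 24, 2004 is September 7, 2004.
From May 27, 2004 through July 9, 2004 inclusive is 44 days; tolling adds 44 days: September 7, 2004 + 44 days = October 21, 2004.
October 21, 2004 is a Thursday and not a legal holiday, so no extension applies.
The deadline is October 21, 2004; the filing on November 2, 2004 is after that date.

No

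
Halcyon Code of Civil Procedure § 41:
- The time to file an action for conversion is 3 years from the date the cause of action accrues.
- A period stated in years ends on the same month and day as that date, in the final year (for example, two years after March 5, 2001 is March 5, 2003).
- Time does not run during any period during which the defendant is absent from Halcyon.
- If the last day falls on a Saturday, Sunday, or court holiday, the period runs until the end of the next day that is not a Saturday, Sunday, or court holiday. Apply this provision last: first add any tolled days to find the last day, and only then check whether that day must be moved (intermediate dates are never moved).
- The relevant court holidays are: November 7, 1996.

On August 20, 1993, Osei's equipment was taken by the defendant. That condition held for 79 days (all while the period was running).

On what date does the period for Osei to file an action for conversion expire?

November 8, 1996

3 years after August 20, 1993 is August 20, 1996.
Tolling adds 79 days: August 20, 1996 + 79 days = November 7, 1996.
November 7, 1996 is a listed holiday. The next qualifying day is November 8, 1996.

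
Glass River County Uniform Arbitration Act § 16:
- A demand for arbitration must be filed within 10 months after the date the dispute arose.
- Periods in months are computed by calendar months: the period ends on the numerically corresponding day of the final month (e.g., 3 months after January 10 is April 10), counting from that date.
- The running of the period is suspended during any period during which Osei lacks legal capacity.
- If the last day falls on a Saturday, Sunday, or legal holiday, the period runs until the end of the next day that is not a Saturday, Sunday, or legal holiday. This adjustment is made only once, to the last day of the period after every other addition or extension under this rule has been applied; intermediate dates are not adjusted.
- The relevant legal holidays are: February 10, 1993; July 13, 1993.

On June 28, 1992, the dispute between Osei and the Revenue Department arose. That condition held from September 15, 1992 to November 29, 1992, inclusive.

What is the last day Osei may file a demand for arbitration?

10 months after June 28, 1992 is April 28, 1993.
From September 15, 1992 through November 29, 1992 inclusive is 76 days; tolling adds 76 days: April 28, 1993 + 76 days = July 13, 1993.
July 13, 1993 is a listed holiday. The next qualifying day is July 14, 1993.

July 14, 1993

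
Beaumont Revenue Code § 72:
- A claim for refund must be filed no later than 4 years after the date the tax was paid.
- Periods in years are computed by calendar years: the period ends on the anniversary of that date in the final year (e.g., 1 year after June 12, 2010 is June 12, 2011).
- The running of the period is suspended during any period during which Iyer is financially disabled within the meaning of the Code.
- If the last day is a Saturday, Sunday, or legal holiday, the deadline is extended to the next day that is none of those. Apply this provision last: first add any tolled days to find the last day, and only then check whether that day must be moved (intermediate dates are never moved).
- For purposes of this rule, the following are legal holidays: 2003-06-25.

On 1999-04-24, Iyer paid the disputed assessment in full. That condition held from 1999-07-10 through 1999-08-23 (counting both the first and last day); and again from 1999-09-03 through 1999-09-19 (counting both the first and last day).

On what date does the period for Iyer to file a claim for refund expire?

June 26, 2003

4 years after 1999-04-24 is April 24, 2003.
From July 10, 1999 through August 23, 1999 inclusive is 45 days; tolling adds 45 days: April 24, 2003 + 45 days = June 8, 2003.
From September 3, 1999 through September 19, 1999 inclusive is 17 days; tolling adds 17 days: June 8, 2003 + 17 days = June 25, 2003.
June 25, 2003 is a listed holiday. The next qualifying day is June 26, 2003.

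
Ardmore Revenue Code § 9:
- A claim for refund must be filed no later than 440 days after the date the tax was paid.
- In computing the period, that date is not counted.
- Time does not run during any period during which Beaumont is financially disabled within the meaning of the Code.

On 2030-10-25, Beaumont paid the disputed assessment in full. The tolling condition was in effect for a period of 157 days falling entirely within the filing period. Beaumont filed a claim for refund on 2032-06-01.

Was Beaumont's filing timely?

Yes

440 days after 2030-10-25 is January 8, 2032.
Tolling adds 157 days: January 8, 2032 + 157 days = June 13, 2032.
The deadline is June 13, 2032; the filing on June 1, 2032 is on or before that date.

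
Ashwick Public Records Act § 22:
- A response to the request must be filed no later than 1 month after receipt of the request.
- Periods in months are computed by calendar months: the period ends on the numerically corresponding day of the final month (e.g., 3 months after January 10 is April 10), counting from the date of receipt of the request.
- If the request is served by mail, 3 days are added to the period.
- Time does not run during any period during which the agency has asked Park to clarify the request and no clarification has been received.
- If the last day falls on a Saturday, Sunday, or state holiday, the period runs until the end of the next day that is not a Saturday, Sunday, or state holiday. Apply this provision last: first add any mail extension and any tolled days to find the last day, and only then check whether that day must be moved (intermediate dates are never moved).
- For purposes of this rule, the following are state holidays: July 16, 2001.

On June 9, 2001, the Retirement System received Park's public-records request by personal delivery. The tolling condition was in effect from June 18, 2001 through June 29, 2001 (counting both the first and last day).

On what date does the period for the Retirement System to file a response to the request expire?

July 23, 2001

1 month after June 9, 2001 is July 9, 2001.
Service was not by mail, so no mail extension applies.
From June 18, 2001 through June 29, 2001 inclusive is 12 days; tolling adds 12 days: July 9, 2001 + 12 days = July 21, 2001.
July 21, 2001 is Saturday; July 22, 2001 is Sunday. The next qualifying day is July 23, 2001.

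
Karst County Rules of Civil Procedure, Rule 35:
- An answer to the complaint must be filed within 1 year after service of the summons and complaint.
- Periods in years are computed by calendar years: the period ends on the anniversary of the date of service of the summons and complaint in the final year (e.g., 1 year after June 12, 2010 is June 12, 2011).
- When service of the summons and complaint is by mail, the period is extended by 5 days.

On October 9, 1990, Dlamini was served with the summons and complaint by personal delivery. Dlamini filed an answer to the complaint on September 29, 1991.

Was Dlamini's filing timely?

1 year after October 9, 1990 is October 9, 1991.
Service was not by mail, so no mail extension applies.
The deadline is October 9, 1991; the filing on September 29, 1991 is on or before that date.

Yes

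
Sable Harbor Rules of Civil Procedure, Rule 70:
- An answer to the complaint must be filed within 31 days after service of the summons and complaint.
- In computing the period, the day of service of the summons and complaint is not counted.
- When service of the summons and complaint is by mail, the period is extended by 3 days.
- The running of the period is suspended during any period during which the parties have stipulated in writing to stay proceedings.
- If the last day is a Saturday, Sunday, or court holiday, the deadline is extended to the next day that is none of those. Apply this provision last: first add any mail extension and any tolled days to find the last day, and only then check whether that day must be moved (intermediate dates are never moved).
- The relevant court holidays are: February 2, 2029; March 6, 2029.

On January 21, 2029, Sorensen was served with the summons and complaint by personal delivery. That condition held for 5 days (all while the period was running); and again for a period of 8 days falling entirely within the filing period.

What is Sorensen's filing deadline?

March 7, 2029

31 days after January 21, 2029 is February 21, 2029.
Service was not by mail, so no mail extension applies.
Tolling adds 5 days: February 21, 2029 + 5 days = February 26, 2029.
Tolling adds 8 days: February 26, 2029 + 8 days = March 6, 2029.
March 6, 2029 is a listed holiday. The next qualifying day is March 7, 2029.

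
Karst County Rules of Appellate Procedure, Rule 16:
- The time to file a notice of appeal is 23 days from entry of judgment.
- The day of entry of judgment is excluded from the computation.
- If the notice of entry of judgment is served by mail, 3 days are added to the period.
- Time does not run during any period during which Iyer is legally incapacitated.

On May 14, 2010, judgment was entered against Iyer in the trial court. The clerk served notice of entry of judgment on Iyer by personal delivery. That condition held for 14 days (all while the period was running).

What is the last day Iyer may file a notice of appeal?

23 days after May 14, 2010 is June 6, 2010.
Service was not by mail, so no mail extension applies.
Tolling adds 14 days: June 6, 2010 + 14 days = June 20, 2010.

June 20, 2010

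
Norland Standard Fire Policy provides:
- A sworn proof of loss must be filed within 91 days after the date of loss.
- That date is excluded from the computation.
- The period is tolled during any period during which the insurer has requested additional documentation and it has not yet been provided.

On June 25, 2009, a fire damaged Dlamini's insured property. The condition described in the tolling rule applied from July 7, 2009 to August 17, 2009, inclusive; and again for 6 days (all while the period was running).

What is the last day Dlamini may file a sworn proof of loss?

91 days after June 25, 2009 is September 24, 2009.
From July 7, 2009 through August 17, 2009 inclusive is 42 days; tolling adds 42 days: September 24, 2009 + 42 days = November 5, 2009.
Tolling adds 6 days: November 5, 2009 + 6 days = November 11, 2009.

November 11, 2009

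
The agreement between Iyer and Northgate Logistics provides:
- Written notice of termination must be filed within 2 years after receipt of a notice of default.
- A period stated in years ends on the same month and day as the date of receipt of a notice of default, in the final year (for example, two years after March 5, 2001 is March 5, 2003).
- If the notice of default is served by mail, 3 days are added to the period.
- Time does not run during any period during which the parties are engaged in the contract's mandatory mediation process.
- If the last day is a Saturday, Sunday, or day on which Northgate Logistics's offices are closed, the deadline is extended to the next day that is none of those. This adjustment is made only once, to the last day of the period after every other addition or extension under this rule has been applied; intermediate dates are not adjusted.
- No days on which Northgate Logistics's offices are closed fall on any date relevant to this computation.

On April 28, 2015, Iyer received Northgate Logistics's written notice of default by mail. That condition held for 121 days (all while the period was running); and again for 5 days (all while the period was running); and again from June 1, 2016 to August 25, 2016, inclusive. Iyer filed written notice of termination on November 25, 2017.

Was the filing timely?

2 years after April 28, 2015 is April 28, 2017.
Service was by mail, adding 3 days: April 28, 2017 + 3 days = May 1, 2017.
Tolling adds 121 days: May 1, 2017 + 121 days = August 30, 2017.
Tolling adds 5 days: August 30, 2017 + 5 days = September 4, 2017.
From June 1, 2016 through August 25, 2016 inclusive is 86 days; tolling adds 86 days: September 4, 2017 + 86 days = November 29, 2017.
November 29, 2017 is a Wednesday and not a day on which Northgate Logistics's offices are closed, so no extension applies.
The deadline is November 29, 2017; the filing on November 25, 2017 is on or before that date.

Yes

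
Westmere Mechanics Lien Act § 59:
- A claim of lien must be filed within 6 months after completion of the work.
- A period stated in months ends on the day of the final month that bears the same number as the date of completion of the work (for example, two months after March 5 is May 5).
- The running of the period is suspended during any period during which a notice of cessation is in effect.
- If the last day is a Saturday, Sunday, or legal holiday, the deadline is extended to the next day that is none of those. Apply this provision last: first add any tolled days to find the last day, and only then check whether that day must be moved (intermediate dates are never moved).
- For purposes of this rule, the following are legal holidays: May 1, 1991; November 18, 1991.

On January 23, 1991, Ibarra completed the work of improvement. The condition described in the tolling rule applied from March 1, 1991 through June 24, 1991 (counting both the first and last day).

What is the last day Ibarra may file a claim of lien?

November 19, 1991

6 months after January 23, 1991 is July 23, 1991.
From March 1, 1991 through June 24, 1991 inclusive is 116 days; tolling adds 116 days: July 23, 1991 + 116 days = November 16, 1991.
November 16, 1991 is Saturday; November 17, 1991 is Sunday; November 18, 1991 is a listed holiday. The next qualifying day is November 19, 1991.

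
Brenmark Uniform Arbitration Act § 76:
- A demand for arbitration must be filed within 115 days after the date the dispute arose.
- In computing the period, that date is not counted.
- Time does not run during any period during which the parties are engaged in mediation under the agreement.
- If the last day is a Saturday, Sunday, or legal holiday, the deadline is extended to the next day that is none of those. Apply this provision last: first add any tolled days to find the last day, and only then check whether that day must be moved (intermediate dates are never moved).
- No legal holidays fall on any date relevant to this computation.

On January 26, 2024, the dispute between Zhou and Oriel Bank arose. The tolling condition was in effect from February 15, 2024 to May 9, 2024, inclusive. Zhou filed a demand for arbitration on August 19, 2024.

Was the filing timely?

No

115 days after January 26, 2024 is May 20, 2024.
From February 15, 2024 through May 9, 2024 inclusive is 85 days; tolling adds 85 days: May 20, 2024 + 85 days = August 13, 2024.
August 13, 2024 is a Tuesday and not a legal holiday, so no extension applies.
The deadline is August 13, 2024; the filing on August 19, 2024 is after that date.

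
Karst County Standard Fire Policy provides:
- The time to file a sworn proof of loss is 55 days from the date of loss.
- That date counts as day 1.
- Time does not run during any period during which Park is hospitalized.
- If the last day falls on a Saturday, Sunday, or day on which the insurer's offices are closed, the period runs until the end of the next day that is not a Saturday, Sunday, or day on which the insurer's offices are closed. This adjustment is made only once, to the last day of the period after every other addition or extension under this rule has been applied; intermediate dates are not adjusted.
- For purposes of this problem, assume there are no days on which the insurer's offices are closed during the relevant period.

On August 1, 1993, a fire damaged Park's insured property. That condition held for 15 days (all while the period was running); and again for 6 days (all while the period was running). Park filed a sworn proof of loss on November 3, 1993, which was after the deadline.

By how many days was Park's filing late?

19 days

Counting August 1, 1993 as day 1, day 55 is September 24, 1993.
Tolling adds 15 days: September 24, 1993 + 15 days = October 9, 1993.
Tolling adds 6 days: October 9, 1993 + 6 days = October 15, 1993.
October 15, 1993 is a Friday and not a day on which the insurer's offices are closed, so no extension applies.
The deadline is October 15, 1993; from October 15, 1993 to November 3, 1993 is 19 days.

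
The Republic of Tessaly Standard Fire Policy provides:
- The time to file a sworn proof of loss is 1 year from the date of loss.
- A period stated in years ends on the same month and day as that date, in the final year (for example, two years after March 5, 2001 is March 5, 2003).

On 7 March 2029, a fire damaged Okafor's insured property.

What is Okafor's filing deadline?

1 year after 7 March 2029 is March 7, 2030.

March 7, 2030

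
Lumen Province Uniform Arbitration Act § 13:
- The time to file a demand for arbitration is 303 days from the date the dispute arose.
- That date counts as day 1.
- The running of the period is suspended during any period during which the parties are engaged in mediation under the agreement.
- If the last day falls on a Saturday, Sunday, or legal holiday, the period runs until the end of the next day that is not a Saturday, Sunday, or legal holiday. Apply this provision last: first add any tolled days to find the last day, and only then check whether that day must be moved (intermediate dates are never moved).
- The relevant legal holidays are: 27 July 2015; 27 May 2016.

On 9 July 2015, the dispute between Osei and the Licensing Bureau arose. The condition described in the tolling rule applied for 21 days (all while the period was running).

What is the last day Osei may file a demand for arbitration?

Counting 9 July 2015 as day 1, day 303 is May 6, 2016.
Tolling adds 21 days: May 6, 2016 + 21 days = May 27, 2016.
May 27, 2016 is a listed holiday; May 28, 2016 is Saturday; May 29, 2016 is Sunday. The next qualifying day is May 30, 2016.

May 30, 2016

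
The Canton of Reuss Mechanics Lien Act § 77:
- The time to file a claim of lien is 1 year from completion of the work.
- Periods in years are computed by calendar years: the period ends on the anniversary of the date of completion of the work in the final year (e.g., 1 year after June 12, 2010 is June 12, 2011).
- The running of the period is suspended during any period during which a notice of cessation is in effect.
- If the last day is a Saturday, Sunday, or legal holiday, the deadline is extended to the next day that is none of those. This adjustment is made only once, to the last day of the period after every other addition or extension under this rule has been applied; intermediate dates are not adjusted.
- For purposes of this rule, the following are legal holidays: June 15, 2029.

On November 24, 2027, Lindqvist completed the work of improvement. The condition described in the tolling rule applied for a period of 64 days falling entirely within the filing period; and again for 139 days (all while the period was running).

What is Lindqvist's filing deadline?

1 year after November 24, 2027 is November 24, 2028.
Tolling adds 64 days: November 24, 2028 + 64 days = January 27, 2029.
Tolling adds 139 days: January 27, 2029 + 139 days = June 15, 2029.
June 15, 2029 is a listed holiday; June 16, 2029 is Saturday; June 17, 2029 is Sunday. The next qualifying day is June 18, 2029.

June 18, 2029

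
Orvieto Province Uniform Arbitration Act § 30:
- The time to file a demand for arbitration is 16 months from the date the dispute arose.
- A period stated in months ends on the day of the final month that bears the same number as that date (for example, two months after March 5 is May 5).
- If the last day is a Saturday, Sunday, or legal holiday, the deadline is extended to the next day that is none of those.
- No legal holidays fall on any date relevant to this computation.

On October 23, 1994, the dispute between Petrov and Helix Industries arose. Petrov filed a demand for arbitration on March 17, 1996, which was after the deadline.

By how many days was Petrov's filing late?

16 months after October 23, 1994 is February 23, 1996.
February 23, 1996 is a Friday and not a legal holiday, so no extension applies.
The deadline is February 23, 1996; from February 23, 1996 to March 17, 1996 is 23 days.

23 days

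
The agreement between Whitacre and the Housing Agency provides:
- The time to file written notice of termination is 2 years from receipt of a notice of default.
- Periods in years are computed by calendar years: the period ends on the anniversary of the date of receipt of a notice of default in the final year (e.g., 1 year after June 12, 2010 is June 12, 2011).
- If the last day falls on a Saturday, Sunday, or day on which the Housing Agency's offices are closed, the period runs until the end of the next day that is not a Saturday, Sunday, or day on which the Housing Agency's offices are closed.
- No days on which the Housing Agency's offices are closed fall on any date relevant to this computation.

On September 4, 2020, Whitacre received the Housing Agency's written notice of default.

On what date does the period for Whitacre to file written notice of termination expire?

September 5, 2022

2 years after September 4, 2020 is September 4, 2022.
September 4, 2022 is Sunday. The next qualifying day is September 5, 2022.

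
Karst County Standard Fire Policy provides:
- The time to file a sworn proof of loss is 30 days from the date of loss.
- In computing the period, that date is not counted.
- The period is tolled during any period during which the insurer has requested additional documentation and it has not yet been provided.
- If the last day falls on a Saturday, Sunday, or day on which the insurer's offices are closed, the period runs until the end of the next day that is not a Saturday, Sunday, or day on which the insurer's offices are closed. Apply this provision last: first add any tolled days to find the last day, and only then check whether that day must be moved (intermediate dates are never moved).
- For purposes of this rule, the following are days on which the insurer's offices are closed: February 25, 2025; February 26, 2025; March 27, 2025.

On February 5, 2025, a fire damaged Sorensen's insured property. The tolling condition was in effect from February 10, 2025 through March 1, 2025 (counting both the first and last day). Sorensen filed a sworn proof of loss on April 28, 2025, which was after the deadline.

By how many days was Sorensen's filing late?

30 days after February 5, 2025 is March 7, 2025.
From February 10, 2025 through March 1, 2025 inclusive is 20 days; tolling adds 20 days: March 7, 2025 + 20 days = March 27, 2025.
March 27, 2025 is a listed holiday. The next qualifying day is March 28, 2025.
The deadline is March 28, 2025; from March 28, 2025 to April 28, 2025 is 31 days.

31 days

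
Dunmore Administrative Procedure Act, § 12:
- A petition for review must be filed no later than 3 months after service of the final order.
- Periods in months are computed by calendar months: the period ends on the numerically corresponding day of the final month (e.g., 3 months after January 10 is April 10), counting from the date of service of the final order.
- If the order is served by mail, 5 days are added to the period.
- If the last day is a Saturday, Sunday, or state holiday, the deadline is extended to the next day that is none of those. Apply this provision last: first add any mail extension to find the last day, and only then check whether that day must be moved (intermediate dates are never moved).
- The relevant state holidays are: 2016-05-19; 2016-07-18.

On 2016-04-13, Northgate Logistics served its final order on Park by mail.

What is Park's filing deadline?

July 19, 2016

3 months after 2016-04-13 is July 13, 2016.
Service was by mail, adding 5 days: July 13, 2016 + 5 days = July 18, 2016.
July 18, 2016 is a listed holiday. The next qualifying day is July 19, 2016.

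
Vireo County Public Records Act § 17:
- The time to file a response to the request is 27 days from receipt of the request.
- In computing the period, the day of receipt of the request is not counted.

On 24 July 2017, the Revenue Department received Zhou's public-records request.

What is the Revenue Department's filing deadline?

27 days after 24 July 2017 is August 20, 2017.

August 20, 2017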